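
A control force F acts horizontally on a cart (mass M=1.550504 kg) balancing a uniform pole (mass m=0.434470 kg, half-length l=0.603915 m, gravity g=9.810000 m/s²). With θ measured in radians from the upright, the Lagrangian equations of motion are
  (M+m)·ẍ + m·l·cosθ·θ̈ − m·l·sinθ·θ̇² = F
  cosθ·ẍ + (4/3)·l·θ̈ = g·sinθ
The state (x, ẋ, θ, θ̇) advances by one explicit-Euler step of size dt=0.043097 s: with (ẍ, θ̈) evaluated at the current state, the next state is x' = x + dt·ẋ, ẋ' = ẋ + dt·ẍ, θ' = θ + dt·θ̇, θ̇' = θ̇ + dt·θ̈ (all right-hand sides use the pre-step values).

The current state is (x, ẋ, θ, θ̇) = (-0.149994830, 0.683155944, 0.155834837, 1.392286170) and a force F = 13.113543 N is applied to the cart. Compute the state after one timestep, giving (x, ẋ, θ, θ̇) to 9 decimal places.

sinθ=0.155204874, cosθ=0.987882304
temp = (F + m·l·θ̇²·sinθ)/(M+m) = (13.113543 + 0.078940157)/1.984974 = 6.646174286
θ̈ = (g·sinθ − cosθ·temp)/(l·(4/3 − m·cos²θ/(M+m))) = -7.457752588
ẍ = temp − m·l·θ̈·cosθ/(M+m) = 7.620028540
Euler: x'=-0.149994830+0.043097·0.683155944=-0.120552858, ẋ'=0.683155944+0.043097·7.620028540=1.011556314
       θ'=0.155834837+0.043097·1.392286170=0.215838194, θ̇'=1.392286170+0.043097·-7.457752588=1.070879407

(-0.120552858, 1.011556314, 0.215838194, 1.070879407)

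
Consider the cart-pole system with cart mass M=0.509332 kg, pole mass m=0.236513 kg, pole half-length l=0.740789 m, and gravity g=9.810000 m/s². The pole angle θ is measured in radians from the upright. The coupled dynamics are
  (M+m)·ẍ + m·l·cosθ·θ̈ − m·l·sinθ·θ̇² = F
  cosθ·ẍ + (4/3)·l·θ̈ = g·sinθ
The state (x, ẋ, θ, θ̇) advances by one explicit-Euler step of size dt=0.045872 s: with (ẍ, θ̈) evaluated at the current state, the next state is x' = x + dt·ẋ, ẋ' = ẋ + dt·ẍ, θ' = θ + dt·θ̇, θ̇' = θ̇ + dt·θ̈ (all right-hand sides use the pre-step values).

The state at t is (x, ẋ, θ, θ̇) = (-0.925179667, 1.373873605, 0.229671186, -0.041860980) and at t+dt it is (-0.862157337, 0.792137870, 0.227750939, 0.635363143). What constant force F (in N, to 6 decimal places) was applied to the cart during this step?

F = -6.939957 N

ẍ = (ẋ'−ẋ)/dt = (0.792137870−1.373873605)/0.045872 = -12.681717
θ̈ = (θ̇'−θ̇)/dt = (0.635363143−-0.041860980)/0.045872 = 14.763344
sinθ=0.227657, cosθ=0.973741
F = (M+m)·ẍ + m·l·cosθ·θ̈ − m·l·sinθ·θ̇² = -9.458595 + 2.518708 − 0.000070 = -6.939957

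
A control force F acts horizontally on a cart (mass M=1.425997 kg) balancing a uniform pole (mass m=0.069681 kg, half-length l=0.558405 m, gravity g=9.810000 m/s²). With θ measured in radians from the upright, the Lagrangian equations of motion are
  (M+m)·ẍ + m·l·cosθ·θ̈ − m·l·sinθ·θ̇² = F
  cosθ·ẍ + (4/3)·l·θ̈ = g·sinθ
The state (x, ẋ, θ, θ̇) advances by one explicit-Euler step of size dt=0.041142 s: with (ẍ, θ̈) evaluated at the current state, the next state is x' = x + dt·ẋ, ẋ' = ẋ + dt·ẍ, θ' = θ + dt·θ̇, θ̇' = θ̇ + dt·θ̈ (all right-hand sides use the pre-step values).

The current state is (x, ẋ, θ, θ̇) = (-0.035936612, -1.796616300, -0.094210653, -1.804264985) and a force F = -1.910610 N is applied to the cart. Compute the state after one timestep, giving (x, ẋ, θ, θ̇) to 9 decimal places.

sinθ=-0.094071351, cosθ=0.995565458
temp = (F + m·l·θ̇²·sinθ)/(M+m) = (-1.910610 + -0.011915759)/1.495678 = -1.285387469
θ̈ = (g·sinθ − cosθ·temp)/(l·(4/3 − m·cos²θ/(M+m))) = 0.496479815
ẍ = temp − m·l·θ̈·cosθ/(M+m) = -1.298246166
Euler: x'=-0.035936612+0.041142·-1.796616300=-0.109853000, ẋ'=-1.796616300+0.041142·-1.298246166=-1.850028744
       θ'=-0.094210653+0.041142·-1.804264985=-0.168441723, θ̇'=-1.804264985+0.041142·0.496479815=-1.783838812

(-0.109853000, -1.850028744, -0.168441723, -1.783838812)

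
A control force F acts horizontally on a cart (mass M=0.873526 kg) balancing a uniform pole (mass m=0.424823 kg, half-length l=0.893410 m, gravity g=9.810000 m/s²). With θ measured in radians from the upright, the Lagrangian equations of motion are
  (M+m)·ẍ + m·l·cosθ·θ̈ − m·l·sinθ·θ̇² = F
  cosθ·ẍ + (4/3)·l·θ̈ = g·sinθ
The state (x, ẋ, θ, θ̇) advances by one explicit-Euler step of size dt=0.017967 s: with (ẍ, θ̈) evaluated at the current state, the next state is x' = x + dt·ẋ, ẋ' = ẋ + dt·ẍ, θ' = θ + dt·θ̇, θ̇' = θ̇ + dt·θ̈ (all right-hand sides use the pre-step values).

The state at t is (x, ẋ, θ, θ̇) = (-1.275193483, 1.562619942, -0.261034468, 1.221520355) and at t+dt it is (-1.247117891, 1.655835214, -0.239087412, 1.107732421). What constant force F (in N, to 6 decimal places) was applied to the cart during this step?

F = 4.559902 N

ẍ = (ẋ'−ẋ)/dt = (1.655835214−1.562619942)/0.017967 = 5.188138
θ̈ = (θ̇'−θ̇)/dt = (1.107732421−1.221520355)/0.017967 = -6.333163
sinθ=-0.258080, cosθ=0.966124
F = (M+m)·ẍ + m·l·cosθ·θ̈ − m·l·sinθ·θ̇² = 6.736014 + -2.322267 − -0.146155 = 4.559902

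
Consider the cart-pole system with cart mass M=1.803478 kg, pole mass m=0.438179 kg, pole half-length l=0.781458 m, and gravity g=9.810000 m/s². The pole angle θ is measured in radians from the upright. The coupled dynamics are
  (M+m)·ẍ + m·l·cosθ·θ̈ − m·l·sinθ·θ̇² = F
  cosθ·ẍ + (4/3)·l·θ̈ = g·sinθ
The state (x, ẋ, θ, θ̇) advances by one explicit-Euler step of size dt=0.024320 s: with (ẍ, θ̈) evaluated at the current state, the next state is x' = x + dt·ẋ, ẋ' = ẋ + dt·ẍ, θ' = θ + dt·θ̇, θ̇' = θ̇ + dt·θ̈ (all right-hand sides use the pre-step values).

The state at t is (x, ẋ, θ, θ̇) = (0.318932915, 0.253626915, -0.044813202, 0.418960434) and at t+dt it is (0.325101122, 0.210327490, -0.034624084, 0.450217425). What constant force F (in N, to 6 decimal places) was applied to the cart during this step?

F = -3.548715 N

ẍ = (ẋ'−ẋ)/dt = (0.210327490−0.253626915)/0.024320 = -1.780404
θ̈ = (θ̇'−θ̇)/dt = (0.450217425−0.418960434)/0.024320 = 1.285238
sinθ=-0.044798, cosθ=0.998996
F = (M+m)·ẍ + m·l·cosθ·θ̈ − m·l·sinθ·θ̇² = -3.991055 + 0.439647 − -0.002693 = -3.548715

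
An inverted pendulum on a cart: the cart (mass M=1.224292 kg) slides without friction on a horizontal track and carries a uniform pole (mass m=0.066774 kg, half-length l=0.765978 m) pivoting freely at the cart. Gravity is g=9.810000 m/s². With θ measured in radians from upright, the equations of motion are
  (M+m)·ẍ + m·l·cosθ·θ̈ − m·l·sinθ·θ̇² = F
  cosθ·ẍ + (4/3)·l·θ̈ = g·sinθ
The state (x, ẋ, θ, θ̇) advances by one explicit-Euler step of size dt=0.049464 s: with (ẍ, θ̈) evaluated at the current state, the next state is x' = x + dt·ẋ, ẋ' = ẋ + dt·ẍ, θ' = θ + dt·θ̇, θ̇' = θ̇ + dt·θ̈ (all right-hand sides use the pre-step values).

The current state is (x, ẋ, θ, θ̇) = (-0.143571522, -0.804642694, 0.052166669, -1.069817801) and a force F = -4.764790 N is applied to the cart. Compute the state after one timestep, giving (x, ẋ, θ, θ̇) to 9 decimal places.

sinθ=0.052143011, cosθ=0.998639628
temp = (F + m·l·θ̇²·sinθ)/(M+m) = (-4.764790 + 0.003052386)/1.291066 = -3.688221682
θ̈ = (g·sinθ − cosθ·temp)/(l·(4/3 − m·cos²θ/(M+m))) = 4.272507017
ẍ = temp − m·l·θ̈·cosθ/(M+m) = -3.857252863
Euler: x'=-0.143571522+0.049464·-0.804642694=-0.183372368, ẋ'=-0.804642694+0.049464·-3.857252863=-0.995437850
       θ'=0.052166669+0.049464·-1.069817801=-0.000750799, θ̇'=-1.069817801+0.049464·4.272507017=-0.858482514

(-0.183372368, -0.995437850, -0.000750799, -0.858482514)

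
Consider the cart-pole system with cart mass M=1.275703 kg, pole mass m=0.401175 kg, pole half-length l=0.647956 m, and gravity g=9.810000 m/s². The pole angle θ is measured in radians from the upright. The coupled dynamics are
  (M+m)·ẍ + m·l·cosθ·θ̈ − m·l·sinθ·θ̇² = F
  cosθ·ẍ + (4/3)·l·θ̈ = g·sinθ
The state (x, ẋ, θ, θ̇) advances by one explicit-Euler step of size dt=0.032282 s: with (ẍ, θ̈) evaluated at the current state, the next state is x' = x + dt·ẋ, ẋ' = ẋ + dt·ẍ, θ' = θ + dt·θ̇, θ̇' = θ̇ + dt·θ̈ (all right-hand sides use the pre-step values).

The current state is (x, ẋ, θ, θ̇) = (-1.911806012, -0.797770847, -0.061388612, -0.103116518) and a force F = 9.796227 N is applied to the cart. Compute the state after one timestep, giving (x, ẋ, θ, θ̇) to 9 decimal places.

sinθ=-0.061350061, cosθ=0.998116311
temp = (F + m·l·θ̇²·sinθ)/(M+m) = (9.796227 + -0.000169571)/1.676878 = 5.841842656
θ̈ = (g·sinθ − cosθ·temp)/(l·(4/3 − m·cos²θ/(M+m))) = -9.066395118
ẍ = temp − m·l·θ̈·cosθ/(M+m) = 7.244636026
Euler: x'=-1.911806012+0.032282·-0.797770847=-1.937559650, ẋ'=-0.797770847+0.032282·7.244636026=-0.563899507
       θ'=-0.061388612+0.032282·-0.103116518=-0.064717419, θ̇'=-0.103116518+0.032282·-9.066395118=-0.395797885

(-1.937559650, -0.563899507, -0.064717419, -0.395797885)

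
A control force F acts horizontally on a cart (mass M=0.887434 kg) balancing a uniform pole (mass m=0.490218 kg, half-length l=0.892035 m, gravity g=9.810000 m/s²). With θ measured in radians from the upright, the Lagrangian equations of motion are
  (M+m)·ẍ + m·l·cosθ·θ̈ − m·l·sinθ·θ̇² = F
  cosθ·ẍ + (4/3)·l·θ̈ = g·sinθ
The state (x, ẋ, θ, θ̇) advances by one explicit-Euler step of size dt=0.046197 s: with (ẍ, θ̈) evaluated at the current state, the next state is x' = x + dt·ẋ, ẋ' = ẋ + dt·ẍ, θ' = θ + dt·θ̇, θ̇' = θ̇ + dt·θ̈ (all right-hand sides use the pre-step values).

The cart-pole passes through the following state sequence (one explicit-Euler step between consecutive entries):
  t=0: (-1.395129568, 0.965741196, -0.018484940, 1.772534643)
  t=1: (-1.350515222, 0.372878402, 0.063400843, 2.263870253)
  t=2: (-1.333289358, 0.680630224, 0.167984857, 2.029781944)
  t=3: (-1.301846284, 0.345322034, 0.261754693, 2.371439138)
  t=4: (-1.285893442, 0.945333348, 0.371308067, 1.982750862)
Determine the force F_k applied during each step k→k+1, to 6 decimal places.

step 0→1:
  ẍ = (ẋ'−ẋ)/dt = (0.372878402−0.965741196)/0.046197 = -12.833361
  θ̈ = (θ̇'−θ̇)/dt = (2.263870253−1.772534643)/0.046197 = 10.635661
  sinθ=-0.018484, cosθ=0.999829
  F = (M+m)·ẍ + m·l·cosθ·θ̈ − m·l·sinθ·θ̇² = -17.679906 + 4.650091 − -0.025395 = -13.004420
step 1→2:
  ẍ = (ẋ'−ẋ)/dt = (0.680630224−0.372878402)/0.046197 = 6.661727
  θ̈ = (θ̇'−θ̇)/dt = (2.029781944−2.263870253)/0.046197 = -5.067176
  sinθ=0.063358, cosθ=0.997991
  F = (M+m)·ẍ + m·l·cosθ·θ̈ − m·l·sinθ·θ̇² = 9.177542 + -2.211381 − 0.141997 = 6.824164
step 2→3:
  ẍ = (ẋ'−ẋ)/dt = (0.345322034−0.680630224)/0.046197 = -7.258224
  θ̈ = (θ̇'−θ̇)/dt = (2.371439138−2.029781944)/0.046197 = 7.395658
  sinθ=0.167196, cosθ=0.985924
  F = (M+m)·ẍ + m·l·cosθ·θ̈ − m·l·sinθ·θ̇² = -9.999307 + 3.188535 − 0.301228 = -7.112000
step 3→4:
  ẍ = (ẋ'−ẋ)/dt = (0.945333348−0.345322034)/0.046197 = 12.988101
  θ̈ = (θ̇'−θ̇)/dt = (1.982750862−2.371439138)/0.046197 = -8.413712
  sinθ=0.258776, cosθ=0.965937
  F = (M+m)·ẍ + m·l·cosθ·θ̈ − m·l·sinθ·θ̇² = 17.893084 + -3.553921 − 0.636383 = 13.702779

F_0 = -13.004420 N
F_1 = 6.824164 N
F_2 = -7.112000 N
F_3 = 13.702779 N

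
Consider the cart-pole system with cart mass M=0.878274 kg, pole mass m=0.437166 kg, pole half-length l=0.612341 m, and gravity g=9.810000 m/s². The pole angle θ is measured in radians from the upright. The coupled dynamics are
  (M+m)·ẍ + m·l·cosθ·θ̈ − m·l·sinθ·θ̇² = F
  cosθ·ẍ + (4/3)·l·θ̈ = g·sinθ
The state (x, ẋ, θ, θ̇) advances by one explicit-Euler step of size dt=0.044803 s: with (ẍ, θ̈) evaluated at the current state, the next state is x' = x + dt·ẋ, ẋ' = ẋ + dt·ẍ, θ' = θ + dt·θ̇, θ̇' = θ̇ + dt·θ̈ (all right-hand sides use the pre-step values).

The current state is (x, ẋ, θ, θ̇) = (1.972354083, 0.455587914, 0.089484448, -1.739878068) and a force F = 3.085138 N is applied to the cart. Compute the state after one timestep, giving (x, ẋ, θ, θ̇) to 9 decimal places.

(1.992765788, 0.585504588, 0.011532691, -1.850256961)

sinθ=0.089365072, cosθ=0.995998938
temp = (F + m·l·θ̇²·sinθ)/(M+m) = (3.085138 + 0.072417771)/1.315440 = 2.400379927
θ̈ = (g·sinθ − cosθ·temp)/(l·(4/3 − m·cos²θ/(M+m))) = -2.463649601
ẍ = temp − m·l·θ̈·cosθ/(M+m) = 2.899731575
Euler: x'=1.972354083+0.044803·0.455587914=1.992765788, ẋ'=0.455587914+0.044803·2.899731575=0.585504588
       θ'=0.089484448+0.044803·-1.739878068=0.011532691, θ̇'=-1.739878068+0.044803·-2.463649601=-1.850256961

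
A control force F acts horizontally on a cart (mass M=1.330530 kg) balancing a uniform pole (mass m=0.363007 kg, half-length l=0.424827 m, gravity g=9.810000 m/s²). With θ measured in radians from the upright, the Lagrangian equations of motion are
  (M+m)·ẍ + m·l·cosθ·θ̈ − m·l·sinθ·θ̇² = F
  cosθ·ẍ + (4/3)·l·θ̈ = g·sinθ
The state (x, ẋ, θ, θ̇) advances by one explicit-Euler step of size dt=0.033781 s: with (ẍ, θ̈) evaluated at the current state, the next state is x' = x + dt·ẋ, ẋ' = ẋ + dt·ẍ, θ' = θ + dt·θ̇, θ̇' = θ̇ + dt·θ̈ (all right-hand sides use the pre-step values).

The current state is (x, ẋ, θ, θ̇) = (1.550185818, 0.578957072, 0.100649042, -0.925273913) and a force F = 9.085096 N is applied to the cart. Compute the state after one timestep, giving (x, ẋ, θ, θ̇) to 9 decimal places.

(1.569743567, 0.788455474, 0.069392364, -1.234470718)

sinθ=0.100479195, cosθ=0.994939160
temp = (F + m·l·θ̇²·sinθ)/(M+m) = (9.085096 + 0.013266119)/1.693537 = 5.372402327
θ̈ = (g·sinθ − cosθ·temp)/(l·(4/3 − m·cos²θ/(M+m))) = -9.152979642
ẍ = temp − m·l·θ̈·cosθ/(M+m) = 6.201663710
Euler: x'=1.550185818+0.033781·0.578957072=1.569743567, ẋ'=0.578957072+0.033781·6.201663710=0.788455474
       θ'=0.100649042+0.033781·-0.925273913=0.069392364, θ̇'=-0.925273913+0.033781·-9.152979642=-1.234470718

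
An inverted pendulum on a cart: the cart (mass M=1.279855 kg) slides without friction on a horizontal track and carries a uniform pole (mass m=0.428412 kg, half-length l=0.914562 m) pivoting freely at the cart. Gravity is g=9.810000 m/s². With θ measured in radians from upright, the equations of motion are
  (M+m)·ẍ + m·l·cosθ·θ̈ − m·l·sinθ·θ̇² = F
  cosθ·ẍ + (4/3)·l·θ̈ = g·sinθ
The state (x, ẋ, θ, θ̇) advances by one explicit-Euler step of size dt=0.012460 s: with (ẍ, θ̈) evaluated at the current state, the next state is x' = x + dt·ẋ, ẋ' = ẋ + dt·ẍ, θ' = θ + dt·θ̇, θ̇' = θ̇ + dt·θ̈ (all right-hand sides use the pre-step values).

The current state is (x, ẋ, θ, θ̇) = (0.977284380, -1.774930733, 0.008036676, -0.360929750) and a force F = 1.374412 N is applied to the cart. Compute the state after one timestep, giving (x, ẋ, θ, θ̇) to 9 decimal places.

sinθ=0.008036589, cosθ=0.999967706
temp = (F + m·l·θ̇²·sinθ)/(M+m) = (1.374412 + 0.000410196)/1.708267 = 0.804805219
θ̈ = (g·sinθ − cosθ·temp)/(l·(4/3 − m·cos²θ/(M+m))) = -0.733221096
ẍ = temp − m·l·θ̈·cosθ/(M+m) = 0.972971901
Euler: x'=0.977284380+0.012460·-1.774930733=0.955168743, ẋ'=-1.774930733+0.012460·0.972971901=-1.762807503
       θ'=0.008036676+0.012460·-0.360929750=0.003539491, θ̇'=-0.360929750+0.012460·-0.733221096=-0.370065685

(0.955168743, -1.762807503, 0.003539491, -0.370065685)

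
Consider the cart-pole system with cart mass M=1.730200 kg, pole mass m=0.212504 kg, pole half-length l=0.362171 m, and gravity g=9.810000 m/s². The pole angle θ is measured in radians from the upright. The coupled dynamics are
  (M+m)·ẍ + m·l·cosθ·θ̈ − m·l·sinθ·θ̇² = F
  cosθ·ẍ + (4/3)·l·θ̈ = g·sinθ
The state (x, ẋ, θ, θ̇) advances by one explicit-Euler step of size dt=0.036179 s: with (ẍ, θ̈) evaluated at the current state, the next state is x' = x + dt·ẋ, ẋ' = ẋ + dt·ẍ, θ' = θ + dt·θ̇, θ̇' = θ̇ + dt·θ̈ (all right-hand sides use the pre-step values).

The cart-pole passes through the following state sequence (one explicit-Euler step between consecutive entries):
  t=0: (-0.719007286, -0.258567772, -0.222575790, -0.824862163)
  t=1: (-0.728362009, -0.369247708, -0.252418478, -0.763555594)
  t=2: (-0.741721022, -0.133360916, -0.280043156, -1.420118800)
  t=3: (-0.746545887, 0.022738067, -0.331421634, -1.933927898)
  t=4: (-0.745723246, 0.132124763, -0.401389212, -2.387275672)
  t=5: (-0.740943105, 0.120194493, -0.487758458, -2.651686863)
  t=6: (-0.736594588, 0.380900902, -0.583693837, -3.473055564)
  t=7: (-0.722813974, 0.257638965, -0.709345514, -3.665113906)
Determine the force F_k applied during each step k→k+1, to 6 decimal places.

step 0→1:
  ẍ = (ẋ'−ẋ)/dt = (-0.369247708−-0.258567772)/0.036179 = -3.059231
  θ̈ = (θ̇'−θ̇)/dt = (-0.763555594−-0.824862163)/0.036179 = 1.694535
  sinθ=-0.220743, cosθ=0.975332
  F = (M+m)·ẍ + m·l·cosθ·θ̈ − m·l·sinθ·θ̇² = -5.943181 + 0.127199 − -0.011559 = -5.804423
step 1→2:
  ẍ = (ẋ'−ẋ)/dt = (-0.133360916−-0.369247708)/0.036179 = 6.519992
  θ̈ = (θ̇'−θ̇)/dt = (-1.420118800−-0.763555594)/0.036179 = -18.147633
  sinθ=-0.249747, cosθ=0.968311
  F = (M+m)·ẍ + m·l·cosθ·θ̈ − m·l·sinθ·θ̇² = 12.666415 + -1.352433 − -0.011206 = 11.325188
step 2→3:
  ẍ = (ẋ'−ẋ)/dt = (0.022738067−-0.133360916)/0.036179 = 4.314630
  θ̈ = (θ̇'−θ̇)/dt = (-1.933927898−-1.420118800)/0.036179 = -14.201860
  sinθ=-0.276397, cosθ=0.961044
  F = (M+m)·ẍ + m·l·cosθ·θ̈ − m·l·sinθ·θ̇² = 8.382048 + -1.050435 − -0.042901 = 7.374514
step 3→4:
  ẍ = (ẋ'−ẋ)/dt = (0.132124763−0.022738067)/0.036179 = 3.023486
  θ̈ = (θ̇'−θ̇)/dt = (-2.387275672−-1.933927898)/0.036179 = -12.530688
  sinθ=-0.325388, cosθ=0.945581
  F = (M+m)·ẍ + m·l·cosθ·θ̈ − m·l·sinθ·θ̇² = 5.873738 + -0.911915 − -0.093662 = 5.055485
step 4→5:
  ẍ = (ẋ'−ẋ)/dt = (0.120194493−0.132124763)/0.036179 = -0.329757
  θ̈ = (θ̇'−θ̇)/dt = (-2.651686863−-2.387275672)/0.036179 = -7.308416
  sinθ=-0.390698, cosθ=0.920519
  F = (M+m)·ẍ + m·l·cosθ·θ̈ − m·l·sinθ·θ̇² = -0.640620 + -0.517770 − -0.171367 = -0.987023
step 5→6:
  ẍ = (ẋ'−ẋ)/dt = (0.380900902−0.120194493)/0.036179 = 7.206015
  θ̈ = (θ̇'−θ̇)/dt = (-3.473055564−-2.651686863)/0.036179 = -22.702913
  sinθ=-0.468647, cosθ=0.883386
  F = (M+m)·ẍ + m·l·cosθ·θ̈ − m·l·sinθ·θ̇² = 13.999154 + -1.543521 − -0.253613 = 12.709245
step 6→7:
  ẍ = (ẋ'−ẋ)/dt = (0.257638965−0.380900902)/0.036179 = -3.407002
  θ̈ = (θ̇'−θ̇)/dt = (-3.665113906−-3.473055564)/0.036179 = -5.308559
  sinθ=-0.551110, cosθ=0.834433
  F = (M+m)·ẍ + m·l·cosθ·θ̈ − m·l·sinθ·θ̇² = -6.618797 + -0.340917 − -0.511614 = -6.448100

F_0 = -5.804423 N
F_1 = 11.325188 N
F_2 = 7.374514 N
F_3 = 5.055485 N
F_4 = -0.987023 N
F_5 = 12.709245 N
F_6 = -6.448100 N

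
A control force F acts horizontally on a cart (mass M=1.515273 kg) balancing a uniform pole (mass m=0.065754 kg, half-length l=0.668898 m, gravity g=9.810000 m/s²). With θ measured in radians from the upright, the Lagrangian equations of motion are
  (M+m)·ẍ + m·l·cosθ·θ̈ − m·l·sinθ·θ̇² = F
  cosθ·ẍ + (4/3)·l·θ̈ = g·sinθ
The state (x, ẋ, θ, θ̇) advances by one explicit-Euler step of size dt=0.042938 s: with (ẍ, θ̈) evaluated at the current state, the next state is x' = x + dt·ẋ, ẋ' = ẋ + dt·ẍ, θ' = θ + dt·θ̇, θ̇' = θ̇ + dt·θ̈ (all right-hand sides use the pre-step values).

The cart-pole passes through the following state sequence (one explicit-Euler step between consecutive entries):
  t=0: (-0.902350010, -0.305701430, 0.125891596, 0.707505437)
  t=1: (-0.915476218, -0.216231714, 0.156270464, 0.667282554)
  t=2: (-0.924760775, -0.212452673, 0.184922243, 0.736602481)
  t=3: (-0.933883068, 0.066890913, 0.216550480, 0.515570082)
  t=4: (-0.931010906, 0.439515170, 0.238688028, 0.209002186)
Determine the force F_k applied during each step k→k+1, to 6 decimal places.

F_0 = 3.250739 N
F_1 = 0.206242 N
F_2 = 10.058817 N
F_3 = 13.411253 N

step 0→1:
  ẍ = (ẋ'−ẋ)/dt = (-0.216231714−-0.305701430)/0.042938 = 2.083695
  θ̈ = (θ̇'−θ̇)/dt = (0.667282554−0.707505437)/0.042938 = -0.936767
  sinθ=0.125559, cosθ=0.992086
  F = (M+m)·ẍ + m·l·cosθ·θ̈ − m·l·sinθ·θ̇² = 3.294379 + -0.040875 − 0.002764 = 3.250739
step 1→2:
  ẍ = (ẋ'−ẋ)/dt = (-0.212452673−-0.216231714)/0.042938 = 0.088012
  θ̈ = (θ̇'−θ̇)/dt = (0.736602481−0.667282554)/0.042938 = 1.614419
  sinθ=0.155635, cosθ=0.987815
  F = (M+m)·ẍ + m·l·cosθ·θ̈ − m·l·sinθ·θ̇² = 0.139149 + 0.070141 − 0.003048 = 0.206242
step 2→3:
  ẍ = (ẋ'−ẋ)/dt = (0.066890913−-0.212452673)/0.042938 = 6.505743
  θ̈ = (θ̇'−θ̇)/dt = (0.515570082−0.736602481)/0.042938 = -5.147711
  sinθ=0.183870, cosθ=0.982951
  F = (M+m)·ẍ + m·l·cosθ·θ̈ − m·l·sinθ·θ̇² = 10.285755 + -0.222550 − 0.004388 = 10.058817
step 3→4:
  ẍ = (ẋ'−ẋ)/dt = (0.439515170−0.066890913)/0.042938 = 8.678193
  θ̈ = (θ̇'−θ̇)/dt = (0.209002186−0.515570082)/0.042938 = -7.139781
  sinθ=0.214862, cosθ=0.976644
  F = (M+m)·ẍ + m·l·cosθ·θ̈ − m·l·sinθ·θ̇² = 13.720458 + -0.306693 − 0.002512 = 13.411253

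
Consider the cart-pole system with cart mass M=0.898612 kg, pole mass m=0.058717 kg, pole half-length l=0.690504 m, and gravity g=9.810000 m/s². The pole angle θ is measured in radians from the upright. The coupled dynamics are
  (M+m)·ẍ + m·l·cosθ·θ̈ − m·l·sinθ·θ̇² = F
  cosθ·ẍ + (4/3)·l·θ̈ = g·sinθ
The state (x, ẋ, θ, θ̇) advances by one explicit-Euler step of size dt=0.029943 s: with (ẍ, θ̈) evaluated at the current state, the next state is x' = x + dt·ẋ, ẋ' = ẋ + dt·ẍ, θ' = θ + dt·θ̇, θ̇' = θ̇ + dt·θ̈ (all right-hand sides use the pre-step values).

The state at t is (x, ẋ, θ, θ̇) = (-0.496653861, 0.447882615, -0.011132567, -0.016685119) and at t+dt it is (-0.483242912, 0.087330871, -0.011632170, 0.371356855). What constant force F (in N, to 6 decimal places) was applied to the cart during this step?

F = -11.002061 N

ẍ = (ẋ'−ẋ)/dt = (0.087330871−0.447882615)/0.029943 = -12.041270
θ̈ = (θ̇'−θ̇)/dt = (0.371356855−-0.016685119)/0.029943 = 12.959355
sinθ=-0.011132, cosθ=0.999938
F = (M+m)·ẍ + m·l·cosθ·θ̈ − m·l·sinθ·θ̇² = -11.527457 + 0.525396 − -0.000000 = -11.002061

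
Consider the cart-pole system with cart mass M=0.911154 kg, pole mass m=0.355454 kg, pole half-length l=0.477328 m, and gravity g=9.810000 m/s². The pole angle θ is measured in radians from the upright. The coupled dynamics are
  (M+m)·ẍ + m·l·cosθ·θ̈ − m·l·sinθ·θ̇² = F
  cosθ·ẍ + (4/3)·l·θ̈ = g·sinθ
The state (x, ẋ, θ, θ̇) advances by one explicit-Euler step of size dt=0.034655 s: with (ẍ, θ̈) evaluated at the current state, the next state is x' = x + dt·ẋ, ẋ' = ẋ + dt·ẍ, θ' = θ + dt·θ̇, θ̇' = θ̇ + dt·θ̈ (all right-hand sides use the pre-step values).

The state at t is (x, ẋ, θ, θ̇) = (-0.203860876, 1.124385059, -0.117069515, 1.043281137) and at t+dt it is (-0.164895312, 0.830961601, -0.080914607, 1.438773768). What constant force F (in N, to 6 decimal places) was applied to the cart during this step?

F = -8.779737 N

ẍ = (ẋ'−ẋ)/dt = (0.830961601−1.124385059)/0.034655 = -8.466988
θ̈ = (θ̇'−θ̇)/dt = (1.438773768−1.043281137)/0.034655 = 11.412282
sinθ=-0.116802, cosθ=0.993155
F = (M+m)·ẍ + m·l·cosθ·θ̈ − m·l·sinθ·θ̇² = -10.724354 + 1.923047 − -0.021570 = -8.779737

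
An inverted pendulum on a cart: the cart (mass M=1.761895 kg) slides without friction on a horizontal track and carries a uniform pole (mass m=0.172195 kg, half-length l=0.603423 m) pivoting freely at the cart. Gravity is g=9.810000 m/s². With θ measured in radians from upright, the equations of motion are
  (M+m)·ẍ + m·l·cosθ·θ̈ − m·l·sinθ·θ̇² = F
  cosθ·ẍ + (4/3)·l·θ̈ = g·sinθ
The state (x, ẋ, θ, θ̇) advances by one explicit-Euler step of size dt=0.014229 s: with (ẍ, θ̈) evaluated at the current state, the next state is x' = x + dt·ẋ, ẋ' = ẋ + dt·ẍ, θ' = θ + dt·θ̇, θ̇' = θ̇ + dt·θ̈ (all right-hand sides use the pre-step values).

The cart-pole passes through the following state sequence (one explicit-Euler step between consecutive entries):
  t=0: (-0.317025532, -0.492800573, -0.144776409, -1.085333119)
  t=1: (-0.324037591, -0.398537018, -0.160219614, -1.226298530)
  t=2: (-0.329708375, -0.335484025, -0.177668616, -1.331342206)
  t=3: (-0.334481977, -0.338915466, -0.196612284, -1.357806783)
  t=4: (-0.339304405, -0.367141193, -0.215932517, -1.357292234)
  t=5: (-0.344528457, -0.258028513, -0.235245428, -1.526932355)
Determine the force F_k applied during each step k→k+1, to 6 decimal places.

F_0 = 11.811897 N
F_1 = 7.838214 N
F_2 = -0.624086 N
F_3 = -3.795501 N
F_4 = 13.662237 N

step 0→1:
  ẍ = (ẋ'−ẋ)/dt = (-0.398537018−-0.492800573)/0.014229 = 6.624749
  θ̈ = (θ̇'−θ̇)/dt = (-1.226298530−-1.085333119)/0.014229 = -9.906909
  sinθ=-0.144271, cosθ=0.989538
  F = (M+m)·ẍ + m·l·cosθ·θ̈ − m·l·sinθ·θ̇² = 12.812861 + -1.018622 − -0.017658 = 11.811897
step 1→2:
  ẍ = (ẋ'−ẋ)/dt = (-0.335484025−-0.398537018)/0.014229 = 4.431302
  θ̈ = (θ̇'−θ̇)/dt = (-1.331342206−-1.226298530)/0.014229 = -7.382365
  sinθ=-0.159535, cosθ=0.987192
  F = (M+m)·ẍ + m·l·cosθ·θ̈ − m·l·sinθ·θ̇² = 8.570536 + -0.757251 − -0.024928 = 7.838214
step 2→3:
  ẍ = (ẋ'−ẋ)/dt = (-0.338915466−-0.335484025)/0.014229 = -0.241158
  θ̈ = (θ̇'−θ̇)/dt = (-1.357806783−-1.331342206)/0.014229 = -1.859904
  sinθ=-0.176735, cosθ=0.984258
  F = (M+m)·ẍ + m·l·cosθ·θ̈ − m·l·sinθ·θ̇² = -0.466422 + -0.190214 − -0.032550 = -0.624086
step 3→4:
  ẍ = (ẋ'−ẋ)/dt = (-0.367141193−-0.338915466)/0.014229 = -1.983676
  θ̈ = (θ̇'−θ̇)/dt = (-1.357292234−-1.357806783)/0.014229 = 0.036162
  sinθ=-0.195348, cosθ=0.980734
  F = (M+m)·ẍ + m·l·cosθ·θ̈ − m·l·sinθ·θ̇² = -3.836608 + 0.003685 − -0.037422 = -3.795501
step 4→5:
  ẍ = (ẋ'−ẋ)/dt = (-0.258028513−-0.367141193)/0.014229 = 7.668331
  θ̈ = (θ̇'−θ̇)/dt = (-1.526932355−-1.357292234)/0.014229 = -11.922139
  sinθ=-0.214258, cosθ=0.976777
  F = (M+m)·ẍ + m·l·cosθ·θ̈ − m·l·sinθ·θ̇² = 14.831242 + -1.210019 − -0.041014 = 13.662237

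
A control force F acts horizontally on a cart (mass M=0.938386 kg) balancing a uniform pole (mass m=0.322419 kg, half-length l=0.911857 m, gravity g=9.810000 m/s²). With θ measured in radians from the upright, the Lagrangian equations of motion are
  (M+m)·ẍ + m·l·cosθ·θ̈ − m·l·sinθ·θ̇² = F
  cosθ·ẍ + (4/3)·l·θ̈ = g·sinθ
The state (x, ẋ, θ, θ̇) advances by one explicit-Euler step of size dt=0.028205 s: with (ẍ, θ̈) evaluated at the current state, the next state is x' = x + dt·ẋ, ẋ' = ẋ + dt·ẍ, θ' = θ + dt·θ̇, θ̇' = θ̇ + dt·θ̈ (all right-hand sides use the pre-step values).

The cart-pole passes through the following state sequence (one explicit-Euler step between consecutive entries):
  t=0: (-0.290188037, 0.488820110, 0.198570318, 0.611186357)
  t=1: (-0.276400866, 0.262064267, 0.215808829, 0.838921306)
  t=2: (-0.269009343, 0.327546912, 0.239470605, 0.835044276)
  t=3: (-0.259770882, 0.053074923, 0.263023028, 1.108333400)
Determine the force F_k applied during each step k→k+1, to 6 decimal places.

F_0 = -7.830794 N
F_1 = 2.843387 N
F_2 = -9.550538 N

step 0→1:
  ẍ = (ẋ'−ẋ)/dt = (0.262064267−0.488820110)/0.028205 = -8.039562
  θ̈ = (θ̇'−θ̇)/dt = (0.838921306−0.611186357)/0.028205 = 8.074276
  sinθ=0.197268, cosθ=0.980350
  F = (M+m)·ẍ + m·l·cosθ·θ̈ − m·l·sinθ·θ̇² = -10.136320 + 2.327190 − 0.021665 = -7.830794
step 1→2:
  ẍ = (ẋ'−ẋ)/dt = (0.327546912−0.262064267)/0.028205 = 2.321668
  θ̈ = (θ̇'−θ̇)/dt = (0.835044276−0.838921306)/0.028205 = -0.137459
  sinθ=0.214138, cosθ=0.976804
  F = (M+m)·ẍ + m·l·cosθ·θ̈ − m·l·sinθ·θ̇² = 2.927171 + -0.039475 − 0.044308 = 2.843387
step 2→3:
  ẍ = (ẋ'−ẋ)/dt = (0.053074923−0.327546912)/0.028205 = -9.731324
  θ̈ = (θ̇'−θ̇)/dt = (1.108333400−0.835044276)/0.028205 = 9.689386
  sinθ=0.237188, cosθ=0.971464
  F = (M+m)·ẍ + m·l·cosθ·θ̈ − m·l·sinθ·θ̇² = -12.269302 + 2.767389 − 0.048625 = -9.550538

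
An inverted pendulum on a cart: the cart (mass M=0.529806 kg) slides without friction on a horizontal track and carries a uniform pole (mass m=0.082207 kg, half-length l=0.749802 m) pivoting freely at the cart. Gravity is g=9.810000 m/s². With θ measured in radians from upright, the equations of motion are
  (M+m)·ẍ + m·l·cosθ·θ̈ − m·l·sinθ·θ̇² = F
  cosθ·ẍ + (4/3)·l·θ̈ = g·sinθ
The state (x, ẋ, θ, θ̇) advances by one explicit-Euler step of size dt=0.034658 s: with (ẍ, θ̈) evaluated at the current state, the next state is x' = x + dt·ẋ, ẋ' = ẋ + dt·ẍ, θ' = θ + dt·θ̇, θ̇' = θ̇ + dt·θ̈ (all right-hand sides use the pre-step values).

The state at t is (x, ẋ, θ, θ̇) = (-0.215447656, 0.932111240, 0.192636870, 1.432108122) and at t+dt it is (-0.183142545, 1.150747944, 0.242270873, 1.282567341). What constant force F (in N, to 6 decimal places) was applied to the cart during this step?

F = 3.575586 N

ẍ = (ẋ'−ẋ)/dt = (1.150747944−0.932111240)/0.034658 = 6.308405
θ̈ = (θ̇'−θ̇)/dt = (1.282567341−1.432108122)/0.034658 = -4.314755
sinθ=0.191448, cosθ=0.981503
F = (M+m)·ẍ + m·l·cosθ·θ̈ − m·l·sinθ·θ̇² = 3.860826 + -0.261038 − 0.024202 = 3.575586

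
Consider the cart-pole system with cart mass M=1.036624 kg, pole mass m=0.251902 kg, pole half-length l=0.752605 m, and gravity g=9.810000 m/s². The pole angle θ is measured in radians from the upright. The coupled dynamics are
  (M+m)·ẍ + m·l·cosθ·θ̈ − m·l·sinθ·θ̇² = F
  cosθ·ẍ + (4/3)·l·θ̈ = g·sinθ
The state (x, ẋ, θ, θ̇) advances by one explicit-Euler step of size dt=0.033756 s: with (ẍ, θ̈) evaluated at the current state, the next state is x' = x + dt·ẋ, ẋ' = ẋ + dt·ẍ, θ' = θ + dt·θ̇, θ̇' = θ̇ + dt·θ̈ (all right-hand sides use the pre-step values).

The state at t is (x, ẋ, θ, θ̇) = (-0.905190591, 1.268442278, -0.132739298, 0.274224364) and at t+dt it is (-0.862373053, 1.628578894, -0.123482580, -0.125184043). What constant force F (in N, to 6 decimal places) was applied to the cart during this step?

ẍ = (ẋ'−ẋ)/dt = (1.628578894−1.268442278)/0.033756 = 10.668818
θ̈ = (θ̇'−θ̇)/dt = (-0.125184043−0.274224364)/0.033756 = -11.832220
sinθ=-0.132350, cosθ=0.991203
F = (M+m)·ẍ + m·l·cosθ·θ̈ − m·l·sinθ·θ̇² = 13.747049 + -2.223451 − -0.001887 = 11.525485

F = 11.525485 N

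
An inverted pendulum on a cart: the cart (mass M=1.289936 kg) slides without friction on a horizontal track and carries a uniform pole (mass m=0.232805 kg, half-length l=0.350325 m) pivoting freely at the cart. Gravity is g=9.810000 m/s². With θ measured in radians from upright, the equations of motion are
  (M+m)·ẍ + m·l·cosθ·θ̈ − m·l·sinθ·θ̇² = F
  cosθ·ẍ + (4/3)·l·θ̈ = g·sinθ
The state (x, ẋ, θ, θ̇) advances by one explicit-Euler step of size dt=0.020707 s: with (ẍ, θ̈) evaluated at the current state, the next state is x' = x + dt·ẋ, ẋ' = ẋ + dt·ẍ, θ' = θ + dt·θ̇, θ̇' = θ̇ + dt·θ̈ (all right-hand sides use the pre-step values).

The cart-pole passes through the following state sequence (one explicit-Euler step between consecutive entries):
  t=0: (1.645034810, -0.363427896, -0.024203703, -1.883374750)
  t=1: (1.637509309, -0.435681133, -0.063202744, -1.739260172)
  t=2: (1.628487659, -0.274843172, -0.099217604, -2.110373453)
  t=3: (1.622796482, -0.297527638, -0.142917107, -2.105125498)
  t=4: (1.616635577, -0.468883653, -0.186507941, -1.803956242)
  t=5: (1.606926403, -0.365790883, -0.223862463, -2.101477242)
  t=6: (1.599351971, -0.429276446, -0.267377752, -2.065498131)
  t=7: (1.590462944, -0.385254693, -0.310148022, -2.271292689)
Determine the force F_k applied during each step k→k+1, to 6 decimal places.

step 0→1:
  ẍ = (ẋ'−ẋ)/dt = (-0.435681133−-0.363427896)/0.020707 = -3.489315
  θ̈ = (θ̇'−θ̇)/dt = (-1.739260172−-1.883374750)/0.020707 = 6.959703
  sinθ=-0.024201, cosθ=0.999707
  F = (M+m)·ẍ + m·l·cosθ·θ̈ − m·l·sinθ·θ̇² = -5.313322 + 0.567449 − -0.007001 = -4.738872
step 1→2:
  ẍ = (ẋ'−ẋ)/dt = (-0.274843172−-0.435681133)/0.020707 = 7.767323
  θ̈ = (θ̇'−θ̇)/dt = (-2.110373453−-1.739260172)/0.020707 = -17.922117
  sinθ=-0.063161, cosθ=0.998003
  F = (M+m)·ẍ + m·l·cosθ·θ̈ − m·l·sinθ·θ̇² = 11.827621 + -1.458763 − -0.015583 = 10.384441
step 2→3:
  ẍ = (ẋ'−ẋ)/dt = (-0.297527638−-0.274843172)/0.020707 = -1.095497
  θ̈ = (θ̇'−θ̇)/dt = (-2.105125498−-2.110373453)/0.020707 = 0.253439
  sinθ=-0.099055, cosθ=0.995082
  F = (M+m)·ẍ + m·l·cosθ·θ̈ − m·l·sinθ·θ̇² = -1.668159 + 0.020568 − -0.035980 = -1.611611
step 3→4:
  ẍ = (ẋ'−ẋ)/dt = (-0.468883653−-0.297527638)/0.020707 = -8.275270
  θ̈ = (θ̇'−θ̇)/dt = (-1.803956242−-2.105125498)/0.020707 = 14.544321
  sinθ=-0.142431, cosθ=0.989805
  F = (M+m)·ẍ + m·l·cosθ·θ̈ − m·l·sinθ·θ̇² = -12.601093 + 1.174104 − -0.051478 = -11.375511
step 4→5:
  ẍ = (ẋ'−ẋ)/dt = (-0.365790883−-0.468883653)/0.020707 = 4.978643
  θ̈ = (θ̇'−θ̇)/dt = (-2.101477242−-1.803956242)/0.020707 = -14.368136
  sinθ=-0.185429, cosθ=0.982658
  F = (M+m)·ẍ + m·l·cosθ·θ̈ − m·l·sinθ·θ̇² = 7.581185 + -1.151506 − -0.049214 = 6.478893
step 5→6:
  ẍ = (ẋ'−ẋ)/dt = (-0.429276446−-0.365790883)/0.020707 = -3.065899
  θ̈ = (θ̇'−θ̇)/dt = (-2.065498131−-2.101477242)/0.020707 = 1.737534
  sinθ=-0.221997, cosθ=0.975047
  F = (M+m)·ẍ + m·l·cosθ·θ̈ − m·l·sinθ·θ̇² = -4.668569 + 0.138173 − -0.079958 = -4.450439
step 6→7:
  ẍ = (ẋ'−ẋ)/dt = (-0.385254693−-0.429276446)/0.020707 = 2.125936
  θ̈ = (θ̇'−θ̇)/dt = (-2.271292689−-2.065498131)/0.020707 = -9.938405
  sinθ=-0.264203, cosθ=0.964467
  F = (M+m)·ẍ + m·l·cosθ·θ̈ − m·l·sinθ·θ̇² = 3.237250 + -0.781749 − -0.091929 = 2.547429

F_0 = -4.738872 N
F_1 = 10.384441 N
F_2 = -1.611611 N
F_3 = -11.375511 N
F_4 = 6.478893 N
F_5 = -4.450439 N
F_6 = 2.547429 N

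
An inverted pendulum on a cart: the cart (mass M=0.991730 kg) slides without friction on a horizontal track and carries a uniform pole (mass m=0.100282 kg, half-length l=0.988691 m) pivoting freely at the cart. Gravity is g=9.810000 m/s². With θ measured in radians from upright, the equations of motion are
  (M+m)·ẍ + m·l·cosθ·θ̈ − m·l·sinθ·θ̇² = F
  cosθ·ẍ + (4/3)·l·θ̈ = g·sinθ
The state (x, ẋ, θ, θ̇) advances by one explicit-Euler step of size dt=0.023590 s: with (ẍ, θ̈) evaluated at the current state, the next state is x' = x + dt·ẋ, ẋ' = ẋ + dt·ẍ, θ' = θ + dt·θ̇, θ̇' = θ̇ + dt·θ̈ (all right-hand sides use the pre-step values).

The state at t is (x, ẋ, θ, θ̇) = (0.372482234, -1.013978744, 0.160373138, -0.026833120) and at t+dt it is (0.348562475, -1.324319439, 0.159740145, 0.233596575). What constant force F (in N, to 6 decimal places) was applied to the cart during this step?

ẍ = (ẋ'−ẋ)/dt = (-1.324319439−-1.013978744)/0.023590 = -13.155604
θ̈ = (θ̇'−θ̇)/dt = (0.233596575−-0.026833120)/0.023590 = 11.039834
sinθ=0.159687, cosθ=0.987168
F = (M+m)·ẍ + m·l·cosθ·θ̈ − m·l·sinθ·θ̇² = -14.366077 + 1.080531 − 0.000011 = -13.285558

F = -13.285558 N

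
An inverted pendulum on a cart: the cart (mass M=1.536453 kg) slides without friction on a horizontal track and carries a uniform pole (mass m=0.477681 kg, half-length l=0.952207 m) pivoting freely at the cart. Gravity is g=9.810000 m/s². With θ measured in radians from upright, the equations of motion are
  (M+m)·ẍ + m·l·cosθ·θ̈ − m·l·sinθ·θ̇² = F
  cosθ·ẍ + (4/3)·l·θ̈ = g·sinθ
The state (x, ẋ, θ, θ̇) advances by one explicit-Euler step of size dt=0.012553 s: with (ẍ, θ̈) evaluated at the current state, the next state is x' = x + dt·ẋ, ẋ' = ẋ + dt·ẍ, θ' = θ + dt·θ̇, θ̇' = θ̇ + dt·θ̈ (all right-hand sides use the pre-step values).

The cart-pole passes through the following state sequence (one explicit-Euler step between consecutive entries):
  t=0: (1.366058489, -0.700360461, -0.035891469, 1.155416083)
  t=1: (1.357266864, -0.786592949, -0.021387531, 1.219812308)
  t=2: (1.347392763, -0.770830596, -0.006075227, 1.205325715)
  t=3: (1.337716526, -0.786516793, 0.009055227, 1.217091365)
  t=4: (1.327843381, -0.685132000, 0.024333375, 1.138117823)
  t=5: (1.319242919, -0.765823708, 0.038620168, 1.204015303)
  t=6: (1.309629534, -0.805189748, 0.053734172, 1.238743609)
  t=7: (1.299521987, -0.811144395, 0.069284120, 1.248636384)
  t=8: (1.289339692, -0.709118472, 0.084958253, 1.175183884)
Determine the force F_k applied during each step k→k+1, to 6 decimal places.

step 0→1:
  ẍ = (ẋ'−ẋ)/dt = (-0.786592949−-0.700360461)/0.012553 = -6.869472
  θ̈ = (θ̇'−θ̇)/dt = (1.219812308−1.155416083)/0.012553 = 5.129947
  sinθ=-0.035884, cosθ=0.999356
  F = (M+m)·ẍ + m·l·cosθ·θ̈ − m·l·sinθ·θ̇² = -13.836038 + 2.331860 − -0.021789 = -11.482389
step 1→2:
  ẍ = (ẋ'−ẋ)/dt = (-0.770830596−-0.786592949)/0.012553 = 1.255664
  θ̈ = (θ̇'−θ̇)/dt = (1.205325715−1.219812308)/0.012553 = -1.154034
  sinθ=-0.021386, cosθ=0.999771
  F = (M+m)·ẍ + m·l·cosθ·θ̈ − m·l·sinθ·θ̇² = 2.529076 + -0.524794 − -0.014474 = 2.018756
step 2→3:
  ẍ = (ẋ'−ẋ)/dt = (-0.786516793−-0.770830596)/0.012553 = -1.249597
  θ̈ = (θ̇'−θ̇)/dt = (1.217091365−1.205325715)/0.012553 = 0.937278
  sinθ=-0.006075, cosθ=0.999982
  F = (M+m)·ẍ + m·l·cosθ·θ̈ − m·l·sinθ·θ̇² = -2.516857 + 0.426314 − -0.004015 = -2.086528
step 3→4:
  ẍ = (ẋ'−ẋ)/dt = (-0.685132000−-0.786516793)/0.012553 = 8.076539
  θ̈ = (θ̇'−θ̇)/dt = (1.138117823−1.217091365)/0.012553 = -6.291209
  sinθ=0.009055, cosθ=0.999959
  F = (M+m)·ẍ + m·l·cosθ·θ̈ − m·l·sinθ·θ̇² = 16.267232 + -2.861446 − 0.006101 = 13.399684
step 4→5:
  ẍ = (ẋ'−ẋ)/dt = (-0.765823708−-0.685132000)/0.012553 = -6.428082
  θ̈ = (θ̇'−θ̇)/dt = (1.204015303−1.138117823)/0.012553 = 5.249540
  sinθ=0.024331, cosθ=0.999704
  F = (M+m)·ẍ + m·l·cosθ·θ̈ − m·l·sinθ·θ̇² = -12.947018 + 2.387053 − 0.014335 = -10.574300
step 5→6:
  ẍ = (ẋ'−ẋ)/dt = (-0.805189748−-0.765823708)/0.012553 = -3.135987
  θ̈ = (θ̇'−θ̇)/dt = (1.238743609−1.204015303)/0.012553 = 2.766534
  sinθ=0.038611, cosθ=0.999254
  F = (M+m)·ẍ + m·l·cosθ·θ̈ − m·l·sinθ·θ̇² = -6.316297 + 1.257423 − 0.025459 = -5.084333
step 6→7:
  ẍ = (ẋ'−ẋ)/dt = (-0.811144395−-0.805189748)/0.012553 = -0.474360
  θ̈ = (θ̇'−θ̇)/dt = (1.248636384−1.238743609)/0.012553 = 0.788081
  sinθ=0.053708, cosθ=0.998557
  F = (M+m)·ẍ + m·l·cosθ·θ̈ − m·l·sinθ·θ̇² = -0.955426 + 0.357942 − 0.037486 = -0.634970
step 7→8:
  ẍ = (ẋ'−ẋ)/dt = (-0.709118472−-0.811144395)/0.012553 = 8.127613
  θ̈ = (θ̇'−θ̇)/dt = (1.175183884−1.248636384)/0.012553 = -5.851390
  sinθ=0.069229, cosθ=0.997601
  F = (M+m)·ẍ + m·l·cosθ·θ̈ − m·l·sinθ·θ̇² = 16.370101 + -2.655126 − 0.049094 = 13.665881

F_0 = -11.482389 N
F_1 = 2.018756 N
F_2 = -2.086528 N
F_3 = 13.399684 N
F_4 = -10.574300 N
F_5 = -5.084333 N
F_6 = -0.634970 N
F_7 = 13.665881 N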